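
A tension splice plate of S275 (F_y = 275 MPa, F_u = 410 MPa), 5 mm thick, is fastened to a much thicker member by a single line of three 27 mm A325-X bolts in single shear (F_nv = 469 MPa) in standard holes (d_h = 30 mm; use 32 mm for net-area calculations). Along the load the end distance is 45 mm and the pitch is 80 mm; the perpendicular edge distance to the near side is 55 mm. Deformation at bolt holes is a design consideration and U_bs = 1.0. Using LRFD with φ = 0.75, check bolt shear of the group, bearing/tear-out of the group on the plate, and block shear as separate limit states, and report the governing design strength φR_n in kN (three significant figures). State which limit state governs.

Bolt shear: A_b = π·27²/4 = 572.6 mm²; R_n = 469 × 572.6 × 3 × 1 / 1000 = 805.6 kN → 0.75 × 805.6 = 604 kN.
Bearing: edge l_c = 30, r_n = 73.8 kN; interior l_c = 50, r_n = 123 kN; R_n = 73.8 + 2·123 = 319.8 kN → 240 kN.
Block shear: A_gv = 1025, A_nv = 625, A_nt = 195 mm²; R_n = min(0.6F_uA_nv, 0.6F_yA_gv) + U_bs·F_u·A_nt = 233.7 kN → 175 kN.
Block shear governs: 175 kN.

175 kN (block shear governs)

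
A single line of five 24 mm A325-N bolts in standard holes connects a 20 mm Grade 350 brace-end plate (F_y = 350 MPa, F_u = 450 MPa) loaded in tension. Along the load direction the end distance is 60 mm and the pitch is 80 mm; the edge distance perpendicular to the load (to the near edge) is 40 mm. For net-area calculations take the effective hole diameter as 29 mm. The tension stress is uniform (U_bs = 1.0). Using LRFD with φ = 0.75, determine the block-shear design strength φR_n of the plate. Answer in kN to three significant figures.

1180 kN

Shear plane L_v = 60 + 4·80 = 380 mm; A_gv = 380 × 20 = 7600 mm².
A_nv = (380 − 4.5·29) × 20 = 4990 mm².
A_nt = (40 − 0.5·29) × 20 = 510 mm².
0.6 F_u A_nv = 1347 kN; 0.6 F_y A_gv = 1596 kN → shear rupture governs the shear term.
R_n = 1347 + 1.0 × 450 × 510 / 1000 = 1577 kN.
Design strength φR_n = 0.75 × 1577 = 1180 kN.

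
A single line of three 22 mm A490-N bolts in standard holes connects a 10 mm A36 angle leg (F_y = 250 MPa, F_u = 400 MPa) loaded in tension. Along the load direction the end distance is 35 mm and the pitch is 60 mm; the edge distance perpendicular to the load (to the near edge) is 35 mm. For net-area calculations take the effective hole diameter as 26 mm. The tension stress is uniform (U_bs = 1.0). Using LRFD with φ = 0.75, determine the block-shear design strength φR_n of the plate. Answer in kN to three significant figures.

228 kN

Shear plane L_v = 35 + 2·60 = 155 mm; A_gv = 155 × 10 = 1550 mm².
A_nv = (155 − 2.5·26) × 10 = 900 mm².
A_nt = (35 − 0.5·26) × 10 = 220 mm².
0.6 F_u A_nv = 216 kN; 0.6 F_y A_gv = 232.5 kN → shear rupture governs the shear term.
R_n = 216 + 1.0 × 400 × 220 / 1000 = 304 kN.
Design strength φR_n = 0.75 × 304 = 228 kN.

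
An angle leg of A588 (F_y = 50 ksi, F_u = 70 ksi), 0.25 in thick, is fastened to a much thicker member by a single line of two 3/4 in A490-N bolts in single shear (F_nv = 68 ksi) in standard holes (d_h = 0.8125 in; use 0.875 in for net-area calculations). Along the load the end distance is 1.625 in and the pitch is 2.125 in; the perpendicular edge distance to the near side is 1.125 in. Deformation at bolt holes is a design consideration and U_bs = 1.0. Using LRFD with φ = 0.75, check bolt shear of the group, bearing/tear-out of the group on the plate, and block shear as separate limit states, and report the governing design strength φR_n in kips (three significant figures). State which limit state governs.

28.2 kips (block shear governs)

Bolt shear: A_b = π·0.75²/4 = 0.4418 in²; R_n = 68 × 0.4418 × 2 × 1 = 60.08 kips → 0.75 × 60.08 = 45.1 kips.
Bearing: edge l_c = 1.219, r_n = 25.59 kips; interior l_c = 1.312, r_n = 27.56 kips; R_n = 25.59 + 1·27.56 = 53.16 kips → 39.9 kips.
Block shear: A_gv = 0.9375, A_nv = 0.6094, A_nt = 0.1719 in²; R_n = min(0.6F_uA_nv, 0.6F_yA_gv) + U_bs·F_u·A_nt = 37.62 kips → 28.2 kips.
Block shear governs: 28.2 kips.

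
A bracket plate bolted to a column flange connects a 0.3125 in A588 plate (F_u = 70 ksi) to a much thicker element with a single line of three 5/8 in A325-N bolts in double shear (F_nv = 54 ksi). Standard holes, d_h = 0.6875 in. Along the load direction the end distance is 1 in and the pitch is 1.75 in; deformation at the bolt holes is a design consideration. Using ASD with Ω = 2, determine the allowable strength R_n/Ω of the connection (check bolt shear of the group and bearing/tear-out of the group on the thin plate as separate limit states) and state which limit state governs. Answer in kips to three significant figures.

36.5 kips (bearing governs)

Bolt shear: A_b = π·0.625²/4 = 0.3068 in²; R_n = 54 × 0.3068 × 3 × 2 = 99.4 kips → 99.4 / 2 = 49.7 kips.
Bearing (1.2 l_c t F_u ≤ 2.4 d t F_u): upper limit = 2.4·0.625·0.3125·70 = 32.81 kips.
  Edge l_c = 1 − 0.6875/2 = 0.6562 → r_n = 17.23 kips; interior l_c = 1.75 − 0.6875 = 1.062 → r_n = 27.89 kips.
  R_n,bearing = 1·17.23 + 2·27.89 = 73.01 kips → 73.01 / 2 = 36.5 kips.
Bearing governs: 36.5 kips.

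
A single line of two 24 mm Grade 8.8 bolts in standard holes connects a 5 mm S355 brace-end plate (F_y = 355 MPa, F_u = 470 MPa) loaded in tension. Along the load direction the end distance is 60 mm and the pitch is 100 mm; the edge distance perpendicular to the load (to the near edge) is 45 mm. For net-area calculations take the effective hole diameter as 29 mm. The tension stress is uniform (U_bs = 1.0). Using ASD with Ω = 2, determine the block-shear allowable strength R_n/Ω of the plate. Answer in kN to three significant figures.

118 kN

Shear plane L_v = 60 + 1·100 = 160 mm; A_gv = 160 × 5 = 800 mm².
A_nv = (160 − 1.5·29) × 5 = 582.5 mm².
A_nt = (45 − 0.5·29) × 5 = 152.5 mm².
0.6 F_u A_nv = 164.3 kN; 0.6 F_y A_gv = 170.4 kN → shear rupture governs the shear term.
R_n = 164.3 + 1.0 × 470 × 152.5 / 1000 = 235.9 kN.
Allowable strength R_n/Ω = 235.9 / 2 = 118 kN.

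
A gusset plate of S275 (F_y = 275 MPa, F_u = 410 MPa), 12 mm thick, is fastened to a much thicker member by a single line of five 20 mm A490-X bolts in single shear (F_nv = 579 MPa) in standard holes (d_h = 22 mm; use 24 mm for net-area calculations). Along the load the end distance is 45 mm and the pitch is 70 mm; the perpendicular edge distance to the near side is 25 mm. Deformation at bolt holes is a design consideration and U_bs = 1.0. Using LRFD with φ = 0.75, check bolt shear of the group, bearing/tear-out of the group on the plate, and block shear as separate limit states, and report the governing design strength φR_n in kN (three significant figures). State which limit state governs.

528 kN (block shear governs)

Bolt shear: A_b = π·20²/4 = 314.2 mm²; R_n = 579 × 314.2 × 5 × 1 / 1000 = 909.5 kN → 0.75 × 909.5 = 682 kN.
Bearing: edge l_c = 34, r_n = 200.7 kN; interior l_c = 48, r_n = 236.2 kN; R_n = 200.7 + 4·236.2 = 1145 kN → 859 kN.
Block shear: A_gv = 3900, A_nv = 2604, A_nt = 156 mm²; R_n = min(0.6F_uA_nv, 0.6F_yA_gv) + U_bs·F_u·A_nt = 704.5 kN → 528 kN.
Block shear governs: 528 kN.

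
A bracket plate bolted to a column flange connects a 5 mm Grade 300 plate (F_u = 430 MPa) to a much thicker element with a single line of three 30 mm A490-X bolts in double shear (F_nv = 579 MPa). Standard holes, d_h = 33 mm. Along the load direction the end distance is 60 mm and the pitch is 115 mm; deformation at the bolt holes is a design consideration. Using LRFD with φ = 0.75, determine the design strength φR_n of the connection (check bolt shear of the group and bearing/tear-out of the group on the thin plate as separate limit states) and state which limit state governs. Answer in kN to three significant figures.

316 kN (bearing governs)

Bolt shear: A_b = π·30²/4 = 706.9 mm²; R_n = 579 × 706.9 × 3 × 2 / 1000 = 2456 kN → 0.75 × 2456 = 1840 kN.
Bearing (1.2 l_c t F_u ≤ 2.4 d t F_u): upper limit = 2.4·30·5·430 / 1000 = 154.8 kN.
  Edge l_c = 60 − 33/2 = 43.5 → r_n = 112.2 kN; interior l_c = 115 − 33 = 82 → r_n = 154.8 kN.
  R_n,bearing = 1·112.2 + 2·154.8 = 421.8 kN → 0.75 × 421.8 = 316 kN.
Bearing governs: 316 kN.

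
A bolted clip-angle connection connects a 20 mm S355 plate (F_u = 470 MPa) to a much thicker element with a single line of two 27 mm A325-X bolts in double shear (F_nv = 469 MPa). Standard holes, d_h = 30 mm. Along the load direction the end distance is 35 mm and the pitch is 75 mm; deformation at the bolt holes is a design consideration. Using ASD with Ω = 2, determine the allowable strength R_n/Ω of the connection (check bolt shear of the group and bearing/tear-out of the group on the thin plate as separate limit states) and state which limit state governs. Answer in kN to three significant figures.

Bolt shear: A_b = π·27²/4 = 572.6 mm²; R_n = 469 × 572.6 × 2 × 2 / 1000 = 1074 kN → 1074 / 2 = 537 kN.
Bearing (1.2 l_c t F_u ≤ 2.4 d t F_u): upper limit = 2.4·27·20·470 / 1000 = 609.1 kN.
  Edge l_c = 35 − 30/2 = 20 → r_n = 225.6 kN; interior l_c = 75 − 30 = 45 → r_n = 507.6 kN.
  R_n,bearing = 1·225.6 + 1·507.6 = 733.2 kN → 733.2 / 2 = 367 kN.
Bearing governs: 367 kN.

367 kN (bearing governs)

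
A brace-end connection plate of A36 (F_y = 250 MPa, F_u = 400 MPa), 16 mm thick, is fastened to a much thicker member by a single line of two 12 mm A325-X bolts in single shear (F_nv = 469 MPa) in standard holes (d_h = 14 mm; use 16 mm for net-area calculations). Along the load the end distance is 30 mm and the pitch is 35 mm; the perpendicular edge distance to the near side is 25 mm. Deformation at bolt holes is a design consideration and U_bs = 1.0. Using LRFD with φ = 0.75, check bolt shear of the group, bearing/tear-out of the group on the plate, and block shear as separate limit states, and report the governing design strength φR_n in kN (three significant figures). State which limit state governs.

79.6 kN (bolt shear governs)

Bolt shear: A_b = π·12²/4 = 113.1 mm²; R_n = 469 × 113.1 × 2 × 1 / 1000 = 106.1 kN → 0.75 × 106.1 = 79.6 kN.
Bearing: edge l_c = 23, r_n = 176.6 kN; interior l_c = 21, r_n = 161.3 kN; R_n = 176.6 + 1·161.3 = 337.9 kN → 253 kN.
Block shear: A_gv = 1040, A_nv = 656, A_nt = 272 mm²; R_n = min(0.6F_uA_nv, 0.6F_yA_gv) + U_bs·F_u·A_nt = 264.8 kN → 199 kN.
Bolt shear governs: 79.6 kN.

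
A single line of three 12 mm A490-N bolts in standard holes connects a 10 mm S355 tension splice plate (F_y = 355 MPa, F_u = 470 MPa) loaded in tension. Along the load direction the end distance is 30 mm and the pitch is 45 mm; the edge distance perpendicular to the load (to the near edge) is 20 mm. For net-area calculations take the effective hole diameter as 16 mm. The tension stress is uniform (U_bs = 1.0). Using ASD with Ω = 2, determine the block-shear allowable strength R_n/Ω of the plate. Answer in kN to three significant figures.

141 kN

Shear plane L_v = 30 + 2·45 = 120 mm; A_gv = 120 × 10 = 1200 mm².
A_nv = (120 − 2.5·16) × 10 = 800 mm².
A_nt = (20 − 0.5·16) × 10 = 120 mm².
0.6 F_u A_nv = 225.6 kN; 0.6 F_y A_gv = 255.6 kN → shear rupture governs the shear term.
R_n = 225.6 + 1.0 × 470 × 120 / 1000 = 282 kN.
Allowable strength R_n/Ω = 282 / 2 = 141 kN.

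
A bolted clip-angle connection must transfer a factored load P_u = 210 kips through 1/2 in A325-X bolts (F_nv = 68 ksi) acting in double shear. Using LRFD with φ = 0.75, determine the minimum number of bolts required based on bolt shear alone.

11 bolts

A_b = π·0.5²/4 = 0.1963 in².
Per-bolt design strength φR_n = 0.75 × 68 × 0.1963 × 2 = 20.03 kips.
n ≥ 210 / 20.03 = 10.49 → use 11 bolts.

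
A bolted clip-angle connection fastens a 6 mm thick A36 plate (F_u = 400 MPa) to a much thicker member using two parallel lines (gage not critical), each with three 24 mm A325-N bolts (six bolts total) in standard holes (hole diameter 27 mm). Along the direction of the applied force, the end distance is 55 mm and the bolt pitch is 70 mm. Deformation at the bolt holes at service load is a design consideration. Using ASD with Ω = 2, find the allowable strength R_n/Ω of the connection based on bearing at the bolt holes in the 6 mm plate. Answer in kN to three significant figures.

367 kN

Per bolt r_n = 1.2 l_c t F_u ≤ 2.4 d t F_u; upper limit = 2.4 × 24 × 6 × 400 / 1000 = 138.2 kN.
Edge bolt: l_c = 55 − 27/2 = 41.5 mm → 1.2 × 41.5 × 6 × 400 / 1000 = 119.5 → r_n = 119.5 kN.
Interior bolts: l_c = 70 − 27 = 43 mm → 1.2 × 43 × 6 × 400 / 1000 = 123.8 → r_n = 123.8 kN.
R_n = 2 × 119.5 + 4 × 123.8 = 734.4 kN.
Allowable strength R_n/Ω = 734.4 / 2 = 367 kN.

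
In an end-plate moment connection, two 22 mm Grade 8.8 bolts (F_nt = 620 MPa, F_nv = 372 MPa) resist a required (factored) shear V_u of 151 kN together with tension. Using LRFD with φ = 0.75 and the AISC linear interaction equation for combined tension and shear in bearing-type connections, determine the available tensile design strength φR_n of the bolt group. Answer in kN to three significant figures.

A_b = π·22²/4 = 380.1 mm²; f_rv = 151 × 1000 / (2 × 380.1) = 198.6 MPa.
F'_nt = 1.3 F_nt − (F_nt / φF_nv) f_rv = 1.3·620 − (620/(0.75·372))·198.6 = 364.6 MPa, capped at F_nt → F'_nt = 364.6 MPa.
R_n = F'_nt · A_b · n = 364.6 × 380.1 × 2 / 1000 = 277.2 kN.
Design strength φR_n = 0.75 × 277.2 = 208 kN.

208 kN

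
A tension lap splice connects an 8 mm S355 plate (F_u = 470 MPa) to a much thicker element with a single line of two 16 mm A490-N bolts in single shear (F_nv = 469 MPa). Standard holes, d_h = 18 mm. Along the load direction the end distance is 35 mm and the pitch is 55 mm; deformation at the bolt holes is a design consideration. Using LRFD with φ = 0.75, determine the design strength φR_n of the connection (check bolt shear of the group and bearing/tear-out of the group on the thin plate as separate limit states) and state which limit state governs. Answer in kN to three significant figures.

141 kN (bolt shear governs)

Bolt shear: A_b = π·16²/4 = 201.1 mm²; R_n = 469 × 201.1 × 2 × 1 / 1000 = 188.6 kN → 0.75 × 188.6 = 141 kN.
Bearing (1.2 l_c t F_u ≤ 2.4 d t F_u): upper limit = 2.4·16·8·470 / 1000 = 144.4 kN.
  Edge l_c = 35 − 18/2 = 26 → r_n = 117.3 kN; interior l_c = 55 − 18 = 37 → r_n = 144.4 kN.
  R_n,bearing = 1·117.3 + 1·144.4 = 261.7 kN → 0.75 × 261.7 = 196 kN.
Bolt shear governs: 141 kN.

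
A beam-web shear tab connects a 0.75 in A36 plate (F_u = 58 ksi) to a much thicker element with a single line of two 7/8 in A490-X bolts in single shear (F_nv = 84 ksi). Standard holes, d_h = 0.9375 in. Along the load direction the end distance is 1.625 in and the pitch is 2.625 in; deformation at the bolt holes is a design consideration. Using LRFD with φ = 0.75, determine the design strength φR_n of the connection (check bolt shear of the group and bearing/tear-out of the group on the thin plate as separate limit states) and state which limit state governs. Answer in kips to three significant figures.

75.8 kips (bolt shear governs)

Bolt shear: A_b = π·0.875²/4 = 0.6013 in²; R_n = 84 × 0.6013 × 2 × 1 = 101 kips → 0.75 × 101 = 75.8 kips.
Bearing (1.2 l_c t F_u ≤ 2.4 d t F_u): upper limit = 2.4·0.875·0.75·58 = 91.35 kips.
  Edge l_c = 1.625 − 0.9375/2 = 1.156 → r_n = 60.36 kips; interior l_c = 2.625 − 0.9375 = 1.688 → r_n = 88.09 kips.
  R_n,bearing = 1·60.36 + 1·88.09 = 148.4 kips → 0.75 × 148.4 = 111 kips.
Bolt shear governs: 75.8 kips.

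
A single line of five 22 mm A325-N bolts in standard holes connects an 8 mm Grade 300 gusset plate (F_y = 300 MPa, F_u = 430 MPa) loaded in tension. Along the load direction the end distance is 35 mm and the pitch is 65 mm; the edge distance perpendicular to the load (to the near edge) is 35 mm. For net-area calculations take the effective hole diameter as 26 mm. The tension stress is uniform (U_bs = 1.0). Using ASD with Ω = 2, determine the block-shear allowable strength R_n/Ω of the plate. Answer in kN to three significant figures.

Shear plane L_v = 35 + 4·65 = 295 mm; A_gv = 295 × 8 = 2360 mm².
A_nv = (295 − 4.5·26) × 8 = 1424 mm².
A_nt = (35 − 0.5·26) × 8 = 176 mm².
0.6 F_u A_nv = 367.4 kN; 0.6 F_y A_gv = 424.8 kN → shear rupture governs the shear term.
R_n = 367.4 + 1.0 × 430 × 176 / 1000 = 443.1 kN.
Allowable strength R_n/Ω = 443.1 / 2 = 222 kN.

222 kN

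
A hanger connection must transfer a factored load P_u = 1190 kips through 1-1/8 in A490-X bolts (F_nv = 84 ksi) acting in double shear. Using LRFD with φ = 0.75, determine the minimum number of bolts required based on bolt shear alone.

10 bolts

A_b = π·1.125²/4 = 0.994 in².
Per-bolt design strength φR_n = 0.75 × 84 × 0.994 × 2 = 125.2 kips.
n ≥ 1190 / 125.2 = 9.501 → use 10 bolts.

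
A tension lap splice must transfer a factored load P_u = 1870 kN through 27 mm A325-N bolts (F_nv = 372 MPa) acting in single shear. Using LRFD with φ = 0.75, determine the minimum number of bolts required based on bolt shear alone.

A_b = π·27²/4 = 572.6 mm².
Per-bolt design strength φR_n = 0.75 × 372 × 572.6 × 1 / 1000 = 159.7 kN.
n ≥ 1870 / 159.7 = 11.71 → use 12 bolts.

12 bolts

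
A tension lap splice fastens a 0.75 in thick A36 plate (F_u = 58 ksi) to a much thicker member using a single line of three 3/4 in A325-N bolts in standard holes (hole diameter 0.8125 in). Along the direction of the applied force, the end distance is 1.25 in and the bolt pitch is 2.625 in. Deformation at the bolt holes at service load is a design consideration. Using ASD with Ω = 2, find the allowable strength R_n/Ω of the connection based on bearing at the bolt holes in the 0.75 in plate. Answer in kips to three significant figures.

100 kips

Per bolt r_n = 1.2 l_c t F_u ≤ 2.4 d t F_u; upper limit = 2.4 × 0.75 × 0.75 × 58 = 78.3 kips.
Edge bolt: l_c = 1.25 − 0.8125/2 = 0.8438 in → 1.2 × 0.8438 × 0.75 × 58 = 44.04 → r_n = 44.04 kips.
Interior bolts: l_c = 2.625 − 0.8125 = 1.812 in → 1.2 × 1.812 × 0.75 × 58 = 94.61 → r_n = 78.3 kips.
R_n = 1 × 44.04 + 2 × 78.3 = 200.6 kips.
Allowable strength R_n/Ω = 200.6 / 2 = 100 kips.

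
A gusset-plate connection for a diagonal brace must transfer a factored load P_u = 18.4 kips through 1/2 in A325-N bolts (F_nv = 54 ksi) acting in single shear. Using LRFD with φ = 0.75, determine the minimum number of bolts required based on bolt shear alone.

A_b = π·0.5²/4 = 0.1963 in².
Per-bolt design strength φR_n = 0.75 × 54 × 0.1963 × 1 = 7.952 kips.
n ≥ 18.4 / 7.952 = 2.314 → use 3 bolts.

3 bolts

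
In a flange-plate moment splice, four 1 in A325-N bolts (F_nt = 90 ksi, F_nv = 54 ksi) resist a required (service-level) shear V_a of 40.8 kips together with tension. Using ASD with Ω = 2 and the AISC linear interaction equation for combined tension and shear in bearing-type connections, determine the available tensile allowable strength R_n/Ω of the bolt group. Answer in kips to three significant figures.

116 kips

A_b = π·1²/4 = 0.7854 in²; f_rv = 40.8 / (4 × 0.7854) = 12.99 ksi.
F'_nt = 1.3 F_nt − (Ω F_nt / F_nv) f_rv = 1.3·90 − (2·90/54)·12.99 = 73.71 ksi, capped at F_nt → F'_nt = 73.71 ksi.
R_n = F'_nt · A_b · n = 73.71 × 0.7854 × 4 = 231.6 kips.
Allowable strength R_n/Ω = 231.6 / 2 = 116 kips.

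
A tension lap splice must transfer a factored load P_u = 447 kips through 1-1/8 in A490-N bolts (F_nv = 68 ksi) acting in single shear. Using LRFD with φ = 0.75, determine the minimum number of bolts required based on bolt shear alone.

A_b = π·1.125²/4 = 0.994 in².
Per-bolt design strength φR_n = 0.75 × 68 × 0.994 × 1 = 50.69 kips.
n ≥ 447 / 50.69 = 8.817 → use 9 bolts.

9 bolts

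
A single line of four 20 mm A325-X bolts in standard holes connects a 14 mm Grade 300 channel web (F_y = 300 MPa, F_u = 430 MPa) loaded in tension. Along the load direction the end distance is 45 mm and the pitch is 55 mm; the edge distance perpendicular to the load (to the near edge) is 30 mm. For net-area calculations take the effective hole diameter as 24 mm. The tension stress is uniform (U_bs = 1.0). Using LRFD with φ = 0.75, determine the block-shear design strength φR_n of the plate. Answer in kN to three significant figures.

Shear plane L_v = 45 + 3·55 = 210 mm; A_gv = 210 × 14 = 2940 mm².
A_nv = (210 − 3.5·24) × 14 = 1764 mm².
A_nt = (30 − 0.5·24) × 14 = 252 mm².
0.6 F_u A_nv = 455.1 kN; 0.6 F_y A_gv = 529.2 kN → shear rupture governs the shear term.
R_n = 455.1 + 1.0 × 430 × 252 / 1000 = 563.5 kN.
Design strength φR_n = 0.75 × 563.5 = 423 kN.

423 kN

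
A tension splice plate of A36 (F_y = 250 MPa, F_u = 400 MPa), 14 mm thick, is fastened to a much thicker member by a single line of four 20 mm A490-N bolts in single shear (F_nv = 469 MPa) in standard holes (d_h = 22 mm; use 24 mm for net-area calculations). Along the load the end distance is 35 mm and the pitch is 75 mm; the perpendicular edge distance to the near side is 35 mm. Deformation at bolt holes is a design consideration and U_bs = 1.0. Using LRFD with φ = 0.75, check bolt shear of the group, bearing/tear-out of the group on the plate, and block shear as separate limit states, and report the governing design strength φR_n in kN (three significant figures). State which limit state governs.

Bolt shear: A_b = π·20²/4 = 314.2 mm²; R_n = 469 × 314.2 × 4 × 1 / 1000 = 589.4 kN → 0.75 × 589.4 = 442 kN.
Bearing: edge l_c = 24, r_n = 161.3 kN; interior l_c = 53, r_n = 268.8 kN; R_n = 161.3 + 3·268.8 = 967.7 kN → 726 kN.
Block shear: A_gv = 3640, A_nv = 2464, A_nt = 322 mm²; R_n = min(0.6F_uA_nv, 0.6F_yA_gv) + U_bs·F_u·A_nt = 674.8 kN → 506 kN.
Bolt shear governs: 442 kN.

442 kN (bolt shear governs)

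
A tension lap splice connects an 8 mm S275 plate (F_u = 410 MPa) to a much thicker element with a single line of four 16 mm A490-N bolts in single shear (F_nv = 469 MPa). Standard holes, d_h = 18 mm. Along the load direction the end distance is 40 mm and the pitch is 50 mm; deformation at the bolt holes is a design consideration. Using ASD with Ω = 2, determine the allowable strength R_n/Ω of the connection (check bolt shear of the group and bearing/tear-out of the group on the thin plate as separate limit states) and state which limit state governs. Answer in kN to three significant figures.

Bolt shear: A_b = π·16²/4 = 201.1 mm²; R_n = 469 × 201.1 × 4 × 1 / 1000 = 377.2 kN → 377.2 / 2 = 189 kN.
Bearing (1.2 l_c t F_u ≤ 2.4 d t F_u): upper limit = 2.4·16·8·410 / 1000 = 126 kN.
  Edge l_c = 40 − 18/2 = 31 → r_n = 122 kN; interior l_c = 50 − 18 = 32 → r_n = 126 kN.
  R_n,bearing = 1·122 + 3·126 = 499.9 kN → 499.9 / 2 = 250 kN.
Bolt shear governs: 189 kN.

189 kN (bolt shear governs)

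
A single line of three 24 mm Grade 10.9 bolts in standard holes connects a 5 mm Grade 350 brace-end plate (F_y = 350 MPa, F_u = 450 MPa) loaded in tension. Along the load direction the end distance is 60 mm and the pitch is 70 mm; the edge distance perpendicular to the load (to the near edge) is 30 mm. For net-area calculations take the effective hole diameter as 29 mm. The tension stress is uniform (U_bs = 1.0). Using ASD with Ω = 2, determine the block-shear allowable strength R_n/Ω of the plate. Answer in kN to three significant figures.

Shear plane L_v = 60 + 2·70 = 200 mm; A_gv = 200 × 5 = 1000 mm².
A_nv = (200 − 2.5·29) × 5 = 637.5 mm².
A_nt = (30 − 0.5·29) × 5 = 77.5 mm².
0.6 F_u A_nv = 172.1 kN; 0.6 F_y A_gv = 210 kN → shear rupture governs the shear term.
R_n = 172.1 + 1.0 × 450 × 77.5 / 1000 = 207 kN.
Allowable strength R_n/Ω = 207 / 2 = 104 kN.

104 kN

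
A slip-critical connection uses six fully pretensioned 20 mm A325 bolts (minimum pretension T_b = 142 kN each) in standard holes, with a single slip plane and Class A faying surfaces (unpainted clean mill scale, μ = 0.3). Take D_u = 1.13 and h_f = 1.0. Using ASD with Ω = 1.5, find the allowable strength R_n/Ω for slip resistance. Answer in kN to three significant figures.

193 kN

R_n = μ · D_u · h_f · T_b · n_s · n_b = 0.3 × 1.13 × 1.0 × 142 × 1 × 6 = 288.8 kN.
Allowable strength R_n/Ω = 288.8 / 1.5 = 193 kN.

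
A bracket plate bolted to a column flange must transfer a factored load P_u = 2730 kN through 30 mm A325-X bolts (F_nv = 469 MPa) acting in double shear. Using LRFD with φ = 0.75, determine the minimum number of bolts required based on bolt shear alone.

6 bolts

A_b = π·30²/4 = 706.9 mm².
Per-bolt design strength φR_n = 0.75 × 469 × 706.9 × 2 / 1000 = 497.3 kN.
n ≥ 2730 / 497.3 = 5.49 → use 6 bolts.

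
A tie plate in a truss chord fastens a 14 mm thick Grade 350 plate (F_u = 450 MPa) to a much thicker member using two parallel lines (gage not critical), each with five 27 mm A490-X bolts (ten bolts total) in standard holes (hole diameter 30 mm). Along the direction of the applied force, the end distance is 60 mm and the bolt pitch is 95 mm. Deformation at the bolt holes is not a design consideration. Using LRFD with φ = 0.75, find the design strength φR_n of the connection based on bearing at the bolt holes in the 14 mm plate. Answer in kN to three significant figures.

3700 kN

Per bolt r_n = 1.5 l_c t F_u ≤ 3.0 d t F_u; upper limit = 3.0 × 27 × 14 × 450 / 1000 = 510.3 kN.
Edge bolt: l_c = 60 − 30/2 = 45 mm → 1.5 × 45 × 14 × 450 / 1000 = 425.2 → r_n = 425.2 kN.
Interior bolts: l_c = 95 − 30 = 65 mm → 1.5 × 65 × 14 × 450 / 1000 = 614.2 → r_n = 510.3 kN.
R_n = 2 × 425.2 + 8 × 510.3 = 4933 kN.
Design strength φR_n = 0.75 × 4933 = 3700 kN.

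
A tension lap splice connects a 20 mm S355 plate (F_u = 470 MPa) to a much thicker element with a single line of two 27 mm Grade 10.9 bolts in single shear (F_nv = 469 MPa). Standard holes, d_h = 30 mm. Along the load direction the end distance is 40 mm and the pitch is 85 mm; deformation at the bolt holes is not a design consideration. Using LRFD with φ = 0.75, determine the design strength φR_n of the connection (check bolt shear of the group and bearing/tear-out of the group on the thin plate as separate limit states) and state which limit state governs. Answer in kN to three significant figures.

403 kN (bolt shear governs)

Bolt shear: A_b = π·27²/4 = 572.6 mm²; R_n = 469 × 572.6 × 2 × 1 / 1000 = 537.1 kN → 0.75 × 537.1 = 403 kN.
Bearing (1.5 l_c t F_u ≤ 3.0 d t F_u): upper limit = 3.0·27·20·470 / 1000 = 761.4 kN.
  Edge l_c = 40 − 30/2 = 25 → r_n = 352.5 kN; interior l_c = 85 − 30 = 55 → r_n = 761.4 kN.
  R_n,bearing = 1·352.5 + 1·761.4 = 1114 kN → 0.75 × 1114 = 835 kN.
Bolt shear governs: 403 kN.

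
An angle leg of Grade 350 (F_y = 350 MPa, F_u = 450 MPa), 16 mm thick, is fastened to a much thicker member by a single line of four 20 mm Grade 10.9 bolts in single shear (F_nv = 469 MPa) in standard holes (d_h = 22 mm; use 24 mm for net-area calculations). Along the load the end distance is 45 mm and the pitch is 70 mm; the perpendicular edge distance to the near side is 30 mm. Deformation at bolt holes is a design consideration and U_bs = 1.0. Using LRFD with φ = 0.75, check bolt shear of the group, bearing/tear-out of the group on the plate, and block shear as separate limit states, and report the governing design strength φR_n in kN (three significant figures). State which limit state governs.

Bolt shear: A_b = π·20²/4 = 314.2 mm²; R_n = 469 × 314.2 × 4 × 1 / 1000 = 589.4 kN → 0.75 × 589.4 = 442 kN.
Bearing: edge l_c = 34, r_n = 293.8 kN; interior l_c = 48, r_n = 345.6 kN; R_n = 293.8 + 3·345.6 = 1331 kN → 998 kN.
Block shear: A_gv = 4080, A_nv = 2736, A_nt = 288 mm²; R_n = min(0.6F_uA_nv, 0.6F_yA_gv) + U_bs·F_u·A_nt = 868.3 kN → 651 kN.
Bolt shear governs: 442 kN.

442 kN (bolt shear governs)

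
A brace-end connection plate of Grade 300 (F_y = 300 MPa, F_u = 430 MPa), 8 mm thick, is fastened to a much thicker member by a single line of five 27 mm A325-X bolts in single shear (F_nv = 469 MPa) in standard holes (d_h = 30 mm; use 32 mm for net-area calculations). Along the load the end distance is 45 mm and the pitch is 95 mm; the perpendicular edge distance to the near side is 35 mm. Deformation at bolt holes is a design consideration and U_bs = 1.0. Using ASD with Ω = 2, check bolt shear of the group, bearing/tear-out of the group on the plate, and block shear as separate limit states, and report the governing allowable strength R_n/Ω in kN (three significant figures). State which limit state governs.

323 kN (block shear governs)

Bolt shear: A_b = π·27²/4 = 572.6 mm²; R_n = 469 × 572.6 × 5 × 1 / 1000 = 1343 kN → 1343 / 2 = 671 kN.
Bearing: edge l_c = 30, r_n = 123.8 kN; interior l_c = 65, r_n = 222.9 kN; R_n = 123.8 + 4·222.9 = 1015 kN → 508 kN.
Block shear: A_gv = 3400, A_nv = 2248, A_nt = 152 mm²; R_n = min(0.6F_uA_nv, 0.6F_yA_gv) + U_bs·F_u·A_nt = 645.3 kN → 323 kN.
Block shear governs: 323 kN.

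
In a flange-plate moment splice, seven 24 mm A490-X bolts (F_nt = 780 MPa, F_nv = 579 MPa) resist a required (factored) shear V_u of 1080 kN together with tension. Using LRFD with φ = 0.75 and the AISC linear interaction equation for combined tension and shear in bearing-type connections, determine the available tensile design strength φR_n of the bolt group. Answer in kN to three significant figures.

A_b = π·24²/4 = 452.4 mm²; f_rv = 1080 × 1000 / (7 × 452.4) = 341 MPa.
F'_nt = 1.3 F_nt − (F_nt / φF_nv) f_rv = 1.3·780 − (780/(0.75·579))·341 = 401.4 MPa, capped at F_nt → F'_nt = 401.4 MPa.
R_n = F'_nt · A_b · n = 401.4 × 452.4 × 7 / 1000 = 1271 kN.
Design strength φR_n = 0.75 × 1271 = 953 kN.

953 kN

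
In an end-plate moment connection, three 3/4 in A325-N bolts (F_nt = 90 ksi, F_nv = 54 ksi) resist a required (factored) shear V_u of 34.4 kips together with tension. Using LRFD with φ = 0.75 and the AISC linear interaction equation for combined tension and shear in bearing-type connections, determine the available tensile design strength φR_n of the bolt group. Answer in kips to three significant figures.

A_b = π·0.75²/4 = 0.4418 in²; f_rv = 34.4 / (3 × 0.4418) = 25.96 ksi.
F'_nt = 1.3 F_nt − (F_nt / φF_nv) f_rv = 1.3·90 − (90/(0.75·54))·25.96 = 59.32 ksi, capped at F_nt → F'_nt = 59.32 ksi.
R_n = F'_nt · A_b · n = 59.32 × 0.4418 × 3 = 78.62 kips.
Design strength φR_n = 0.75 × 78.62 = 59 kips.

59 kips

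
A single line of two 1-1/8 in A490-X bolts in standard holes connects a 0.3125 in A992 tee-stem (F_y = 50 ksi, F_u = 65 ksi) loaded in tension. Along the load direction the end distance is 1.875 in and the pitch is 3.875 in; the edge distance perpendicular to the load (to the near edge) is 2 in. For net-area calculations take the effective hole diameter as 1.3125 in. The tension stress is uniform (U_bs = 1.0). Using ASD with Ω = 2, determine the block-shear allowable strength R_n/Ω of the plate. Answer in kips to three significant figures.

Shear plane L_v = 1.875 + 1·3.875 = 5.75 in; A_gv = 5.75 × 0.3125 = 1.797 in².
A_nv = (5.75 − 1.5·1.3125) × 0.3125 = 1.182 in².
A_nt = (2 − 0.5·1.3125) × 0.3125 = 0.4199 in².
0.6 F_u A_nv = 46.08 kips; 0.6 F_y A_gv = 53.91 kips → shear rupture governs the shear term.
R_n = 46.08 + 1.0 × 65 × 0.4199 = 73.38 kips.
Allowable strength R_n/Ω = 73.38 / 2 = 36.7 kips.

36.7 kips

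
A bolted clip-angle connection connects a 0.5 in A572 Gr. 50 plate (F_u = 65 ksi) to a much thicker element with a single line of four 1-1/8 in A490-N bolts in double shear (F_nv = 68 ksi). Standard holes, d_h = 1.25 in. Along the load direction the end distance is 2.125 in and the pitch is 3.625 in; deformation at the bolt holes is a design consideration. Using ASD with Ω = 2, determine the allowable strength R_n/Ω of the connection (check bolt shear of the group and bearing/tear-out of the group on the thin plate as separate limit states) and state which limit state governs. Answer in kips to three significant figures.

161 kips (bearing governs)

Bolt shear: A_b = π·1.125²/4 = 0.994 in²; R_n = 68 × 0.994 × 4 × 2 = 540.7 kips → 540.7 / 2 = 270 kips.
Bearing (1.2 l_c t F_u ≤ 2.4 d t F_u): upper limit = 2.4·1.125·0.5·65 = 87.75 kips.
  Edge l_c = 2.125 − 1.25/2 = 1.5 → r_n = 58.5 kips; interior l_c = 3.625 − 1.25 = 2.375 → r_n = 87.75 kips.
  R_n,bearing = 1·58.5 + 3·87.75 = 321.7 kips → 321.7 / 2 = 161 kips.
Bearing governs: 161 kips.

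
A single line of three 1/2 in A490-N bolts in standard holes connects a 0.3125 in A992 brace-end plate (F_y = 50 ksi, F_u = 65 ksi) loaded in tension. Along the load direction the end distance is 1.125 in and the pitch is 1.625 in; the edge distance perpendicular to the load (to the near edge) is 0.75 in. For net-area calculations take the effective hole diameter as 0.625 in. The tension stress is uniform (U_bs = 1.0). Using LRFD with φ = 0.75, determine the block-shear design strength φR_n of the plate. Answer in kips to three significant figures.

Shear plane L_v = 1.125 + 2·1.625 = 4.375 in; A_gv = 4.375 × 0.3125 = 1.367 in².
A_nv = (4.375 − 2.5·0.625) × 0.3125 = 0.8789 in².
A_nt = (0.75 − 0.5·0.625) × 0.3125 = 0.1367 in².
0.6 F_u A_nv = 34.28 kips; 0.6 F_y A_gv = 41.02 kips → shear rupture governs the shear term.
R_n = 34.28 + 1.0 × 65 × 0.1367 = 43.16 kips.
Design strength φR_n = 0.75 × 43.16 = 32.4 kips.

32.4 kips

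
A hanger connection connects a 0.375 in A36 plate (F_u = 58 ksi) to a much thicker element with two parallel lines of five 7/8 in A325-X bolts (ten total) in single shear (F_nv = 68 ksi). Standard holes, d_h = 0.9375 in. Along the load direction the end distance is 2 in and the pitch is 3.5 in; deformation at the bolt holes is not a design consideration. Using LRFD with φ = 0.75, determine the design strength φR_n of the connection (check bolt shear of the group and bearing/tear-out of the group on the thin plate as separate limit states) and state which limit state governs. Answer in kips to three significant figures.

307 kips (bolt shear governs)

Bolt shear: A_b = π·0.875²/4 = 0.6013 in²; R_n = 68 × 0.6013 × 10 × 1 = 408.9 kips → 0.75 × 408.9 = 307 kips.
Bearing (1.5 l_c t F_u ≤ 3.0 d t F_u): upper limit = 3.0·0.875·0.375·58 = 57.09 kips.
  Edge l_c = 2 − 0.9375/2 = 1.531 → r_n = 49.96 kips; interior l_c = 3.5 − 0.9375 = 2.562 → r_n = 57.09 kips.
  R_n,bearing = 2·49.96 + 8·57.09 = 556.7 kips → 0.75 × 556.7 = 417 kips.
Bolt shear governs: 307 kips.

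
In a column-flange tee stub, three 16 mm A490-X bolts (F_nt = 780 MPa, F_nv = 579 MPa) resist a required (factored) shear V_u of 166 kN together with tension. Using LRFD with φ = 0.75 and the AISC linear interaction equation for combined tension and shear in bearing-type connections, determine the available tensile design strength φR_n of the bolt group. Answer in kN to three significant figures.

235 kN

A_b = π·16²/4 = 201.1 mm²; f_rv = 166 × 1000 / (3 × 201.1) = 275.2 MPa.
F'_nt = 1.3 F_nt − (F_nt / φF_nv) f_rv = 1.3·780 − (780/(0.75·579))·275.2 = 519.7 MPa, capped at F_nt → F'_nt = 519.7 MPa.
R_n = F'_nt · A_b · n = 519.7 × 201.1 × 3 / 1000 = 313.5 kN.
Design strength φR_n = 0.75 × 313.5 = 235 kN.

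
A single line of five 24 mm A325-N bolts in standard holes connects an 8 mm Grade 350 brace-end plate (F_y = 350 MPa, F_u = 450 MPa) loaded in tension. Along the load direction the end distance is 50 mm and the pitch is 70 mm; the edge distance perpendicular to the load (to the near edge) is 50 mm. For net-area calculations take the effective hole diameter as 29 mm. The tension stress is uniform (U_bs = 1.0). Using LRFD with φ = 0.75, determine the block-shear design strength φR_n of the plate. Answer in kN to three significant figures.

419 kN

Shear plane L_v = 50 + 4·70 = 330 mm; A_gv = 330 × 8 = 2640 mm².
A_nv = (330 − 4.5·29) × 8 = 1596 mm².
A_nt = (50 − 0.5·29) × 8 = 284 mm².
0.6 F_u A_nv = 430.9 kN; 0.6 F_y A_gv = 554.4 kN → shear rupture governs the shear term.
R_n = 430.9 + 1.0 × 450 × 284 / 1000 = 558.7 kN.
Design strength φR_n = 0.75 × 558.7 = 419 kN.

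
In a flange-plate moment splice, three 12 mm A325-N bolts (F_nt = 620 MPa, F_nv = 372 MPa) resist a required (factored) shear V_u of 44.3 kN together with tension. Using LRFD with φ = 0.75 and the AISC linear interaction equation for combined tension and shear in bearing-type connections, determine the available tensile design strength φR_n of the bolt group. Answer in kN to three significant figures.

A_b = π·12²/4 = 113.1 mm²; f_rv = 44.3 × 1000 / (3 × 113.1) = 130.6 MPa.
F'_nt = 1.3 F_nt − (F_nt / φF_nv) f_rv = 1.3·620 − (620/(0.75·372))·130.6 = 515.9 MPa, capped at F_nt → F'_nt = 515.9 MPa.
R_n = F'_nt · A_b · n = 515.9 × 113.1 × 3 / 1000 = 175 kN.
Design strength φR_n = 0.75 × 175 = 131 kN.

131 kN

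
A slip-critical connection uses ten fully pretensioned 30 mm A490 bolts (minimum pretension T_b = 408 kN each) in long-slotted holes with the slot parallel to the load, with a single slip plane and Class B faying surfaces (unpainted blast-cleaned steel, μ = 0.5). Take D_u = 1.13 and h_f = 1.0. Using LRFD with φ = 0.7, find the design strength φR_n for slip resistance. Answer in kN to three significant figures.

1610 kN

R_n = μ · D_u · h_f · T_b · n_s · n_b = 0.5 × 1.13 × 1.0 × 408 × 1 × 10 = 2305 kN.
Design strength φR_n = 0.7 × 2305 = 1610 kN.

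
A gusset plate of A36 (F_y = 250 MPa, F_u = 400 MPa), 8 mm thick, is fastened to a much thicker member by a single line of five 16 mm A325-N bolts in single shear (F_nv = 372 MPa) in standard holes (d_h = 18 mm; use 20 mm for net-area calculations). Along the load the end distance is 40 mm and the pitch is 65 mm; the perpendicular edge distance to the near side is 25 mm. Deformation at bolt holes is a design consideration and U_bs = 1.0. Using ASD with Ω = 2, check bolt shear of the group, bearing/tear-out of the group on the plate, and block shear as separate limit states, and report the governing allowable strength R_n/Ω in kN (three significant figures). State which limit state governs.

187 kN (bolt shear governs)

Bolt shear: A_b = π·16²/4 = 201.1 mm²; R_n = 372 × 201.1 × 5 × 1 / 1000 = 374 kN → 374 / 2 = 187 kN.
Bearing: edge l_c = 31, r_n = 119 kN; interior l_c = 47, r_n = 122.9 kN; R_n = 119 + 4·122.9 = 610.6 kN → 305 kN.
Block shear: A_gv = 2400, A_nv = 1680, A_nt = 120 mm²; R_n = min(0.6F_uA_nv, 0.6F_yA_gv) + U_bs·F_u·A_nt = 408 kN → 204 kN.
Bolt shear governs: 187 kN.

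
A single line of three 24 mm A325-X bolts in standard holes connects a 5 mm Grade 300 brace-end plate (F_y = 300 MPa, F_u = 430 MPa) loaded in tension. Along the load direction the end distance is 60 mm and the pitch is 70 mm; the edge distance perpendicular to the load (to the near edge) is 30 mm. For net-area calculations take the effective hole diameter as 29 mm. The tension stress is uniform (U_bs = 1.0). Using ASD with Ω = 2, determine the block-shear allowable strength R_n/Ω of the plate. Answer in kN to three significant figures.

98.9 kN

Shear plane L_v = 60 + 2·70 = 200 mm; A_gv = 200 × 5 = 1000 mm².
A_nv = (200 − 2.5·29) × 5 = 637.5 mm².
A_nt = (30 − 0.5·29) × 5 = 77.5 mm².
0.6 F_u A_nv = 164.5 kN; 0.6 F_y A_gv = 180 kN → shear rupture governs the shear term.
R_n = 164.5 + 1.0 × 430 × 77.5 / 1000 = 197.8 kN.
Allowable strength R_n/Ω = 197.8 / 2 = 98.9 kN.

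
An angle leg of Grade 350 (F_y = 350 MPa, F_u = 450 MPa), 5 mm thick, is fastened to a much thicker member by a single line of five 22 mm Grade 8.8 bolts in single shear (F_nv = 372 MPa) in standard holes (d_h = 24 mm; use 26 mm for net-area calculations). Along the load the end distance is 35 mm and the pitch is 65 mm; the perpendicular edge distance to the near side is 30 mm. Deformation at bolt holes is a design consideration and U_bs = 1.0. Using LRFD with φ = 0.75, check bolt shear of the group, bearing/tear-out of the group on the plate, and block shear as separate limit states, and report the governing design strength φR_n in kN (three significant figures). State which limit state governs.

209 kN (block shear governs)

Bolt shear: A_b = π·22²/4 = 380.1 mm²; R_n = 372 × 380.1 × 5 × 1 / 1000 = 707 kN → 0.75 × 707 = 530 kN.
Bearing: edge l_c = 23, r_n = 62.1 kN; interior l_c = 41, r_n = 110.7 kN; R_n = 62.1 + 4·110.7 = 504.9 kN → 379 kN.
Block shear: A_gv = 1475, A_nv = 890, A_nt = 85 mm²; R_n = min(0.6F_uA_nv, 0.6F_yA_gv) + U_bs·F_u·A_nt = 278.6 kN → 209 kN.
Block shear governs: 209 kN.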